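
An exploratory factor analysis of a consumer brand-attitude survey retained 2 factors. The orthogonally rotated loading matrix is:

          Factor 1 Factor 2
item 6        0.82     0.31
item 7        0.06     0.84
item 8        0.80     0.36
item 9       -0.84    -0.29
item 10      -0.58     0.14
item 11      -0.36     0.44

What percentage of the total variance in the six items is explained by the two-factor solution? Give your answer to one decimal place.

Communalities: 0.7685, 0.7092, 0.7696, 0.7897, 0.3560, 0.3232; Σh² = 3.7162.
Total variance with 6 standardized items is 6, so the solution explains 3.7162/6 = 0.6194 = 61.94%.

61.9%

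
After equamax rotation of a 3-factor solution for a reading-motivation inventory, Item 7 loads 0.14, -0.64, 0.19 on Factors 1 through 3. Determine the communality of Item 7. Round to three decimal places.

h² = 0.14² + (-0.64)² + 0.19² = 0.0196 + 0.4096 + 0.0361 = 0.4653

0.465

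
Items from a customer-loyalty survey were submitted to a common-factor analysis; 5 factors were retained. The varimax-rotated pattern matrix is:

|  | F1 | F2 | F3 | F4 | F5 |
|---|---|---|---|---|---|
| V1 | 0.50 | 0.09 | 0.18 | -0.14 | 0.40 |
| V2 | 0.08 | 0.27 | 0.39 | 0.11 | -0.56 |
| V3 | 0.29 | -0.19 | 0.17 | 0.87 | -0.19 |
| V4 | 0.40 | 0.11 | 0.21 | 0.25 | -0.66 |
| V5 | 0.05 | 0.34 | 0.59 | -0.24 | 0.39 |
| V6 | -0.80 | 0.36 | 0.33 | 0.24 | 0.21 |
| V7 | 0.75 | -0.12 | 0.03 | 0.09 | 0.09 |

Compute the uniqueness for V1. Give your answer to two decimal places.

0.53

h² = 0.50² + 0.09² + 0.18² + (-0.14)² + 0.40² = 0.2500 + 0.0081 + 0.0324 + 0.0196 + 0.1600 = 0.4701
Uniqueness u² = 1 − h² = 1 − 0.4701 = 0.5299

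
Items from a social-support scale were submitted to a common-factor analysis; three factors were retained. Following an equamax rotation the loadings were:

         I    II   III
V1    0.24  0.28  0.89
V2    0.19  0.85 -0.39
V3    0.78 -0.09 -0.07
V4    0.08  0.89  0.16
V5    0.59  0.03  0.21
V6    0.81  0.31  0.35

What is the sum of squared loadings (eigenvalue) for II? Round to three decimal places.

1.698

SS loadings for II = 0.28² + 0.85² + (-0.09)² + 0.89² + 0.03² + 0.31² = 0.0784 + 0.7225 + 0.0081 + 0.7921 + 0.0009 + 0.0961 = 1.6981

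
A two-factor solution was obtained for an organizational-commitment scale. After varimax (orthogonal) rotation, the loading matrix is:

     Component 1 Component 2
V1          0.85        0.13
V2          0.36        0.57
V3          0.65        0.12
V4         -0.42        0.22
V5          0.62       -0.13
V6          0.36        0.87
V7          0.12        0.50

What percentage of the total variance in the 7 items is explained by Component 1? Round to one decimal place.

SS loadings for Component 1 = 0.85² + 0.36² + 0.65² + (-0.42)² + 0.62² + 0.36² + 0.12² = 1.9794
With 7 standardized items, total variance = 7. Proportion = 1.9794/7 = 0.2828 → 28.28%.

28.3%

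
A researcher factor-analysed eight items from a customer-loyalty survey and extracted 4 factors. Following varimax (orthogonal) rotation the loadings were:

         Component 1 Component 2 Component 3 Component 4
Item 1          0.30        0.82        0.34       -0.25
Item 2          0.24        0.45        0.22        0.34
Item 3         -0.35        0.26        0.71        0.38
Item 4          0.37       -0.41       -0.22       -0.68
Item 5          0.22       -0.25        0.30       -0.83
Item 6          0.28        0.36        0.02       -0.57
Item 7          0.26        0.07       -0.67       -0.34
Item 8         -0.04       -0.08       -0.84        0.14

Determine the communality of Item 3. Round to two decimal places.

0.84

h² = (-0.35)² + 0.26² + 0.71² + 0.38² = 0.1225 + 0.0676 + 0.5041 + 0.1444 = 0.8386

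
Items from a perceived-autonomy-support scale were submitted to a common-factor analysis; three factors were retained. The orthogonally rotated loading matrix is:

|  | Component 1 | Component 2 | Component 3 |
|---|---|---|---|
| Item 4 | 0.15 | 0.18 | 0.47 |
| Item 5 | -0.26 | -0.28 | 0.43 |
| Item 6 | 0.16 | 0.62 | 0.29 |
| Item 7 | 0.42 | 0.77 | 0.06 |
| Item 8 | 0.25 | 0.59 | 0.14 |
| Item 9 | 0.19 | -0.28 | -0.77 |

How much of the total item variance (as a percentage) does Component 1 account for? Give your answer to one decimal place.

SS loadings for Component 1 = 0.15² + (-0.26)² + 0.16² + 0.42² + 0.25² + 0.19² = 0.3907
With 6 standardized items, total variance = 6. Proportion = 0.3907/6 = 0.0651 → 6.51%.

6.5%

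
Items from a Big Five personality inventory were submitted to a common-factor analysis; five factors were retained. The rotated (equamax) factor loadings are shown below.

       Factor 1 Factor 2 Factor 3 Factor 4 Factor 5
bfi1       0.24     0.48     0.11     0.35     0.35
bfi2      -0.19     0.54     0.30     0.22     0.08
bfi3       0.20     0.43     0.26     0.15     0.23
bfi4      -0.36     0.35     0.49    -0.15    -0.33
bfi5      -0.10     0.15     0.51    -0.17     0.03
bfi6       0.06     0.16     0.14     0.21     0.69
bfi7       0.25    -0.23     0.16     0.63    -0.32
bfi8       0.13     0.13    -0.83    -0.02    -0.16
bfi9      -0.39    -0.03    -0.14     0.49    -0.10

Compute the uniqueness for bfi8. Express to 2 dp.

h² = 0.13² + 0.13² + (-0.83)² + (-0.02)² + (-0.16)² = 0.0169 + 0.0169 + 0.6889 + 0.0004 + 0.0256 = 0.7487
Uniqueness u² = 1 − h² = 1 − 0.7487 = 0.2513

0.25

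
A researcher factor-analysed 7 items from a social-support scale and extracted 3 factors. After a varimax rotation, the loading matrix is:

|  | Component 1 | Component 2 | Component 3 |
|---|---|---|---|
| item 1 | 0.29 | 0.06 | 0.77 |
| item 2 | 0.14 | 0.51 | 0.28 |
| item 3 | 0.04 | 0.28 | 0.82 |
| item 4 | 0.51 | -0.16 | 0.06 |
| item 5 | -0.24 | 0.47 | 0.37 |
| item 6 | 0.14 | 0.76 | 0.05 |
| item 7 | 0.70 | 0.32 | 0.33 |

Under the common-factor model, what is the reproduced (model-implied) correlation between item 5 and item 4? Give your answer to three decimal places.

r̂ = Σ λ_i·λ_j across factors = (-0.24)(0.51) + (0.47)(-0.16) + (0.37)(0.06)
  = -0.1224 -0.0752 +0.0222 = -0.1754

-0.175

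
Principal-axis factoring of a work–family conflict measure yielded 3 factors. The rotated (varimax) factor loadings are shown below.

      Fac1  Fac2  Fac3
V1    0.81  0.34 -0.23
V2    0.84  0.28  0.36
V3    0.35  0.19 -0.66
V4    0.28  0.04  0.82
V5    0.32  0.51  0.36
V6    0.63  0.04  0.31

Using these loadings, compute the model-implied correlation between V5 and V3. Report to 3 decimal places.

-0.029

r̂ = Σ λ_i·λ_j across factors = (0.32)(0.35) + (0.51)(0.19) + (0.36)(-0.66)
  = +0.1120 +0.0969 -0.2376 = -0.0287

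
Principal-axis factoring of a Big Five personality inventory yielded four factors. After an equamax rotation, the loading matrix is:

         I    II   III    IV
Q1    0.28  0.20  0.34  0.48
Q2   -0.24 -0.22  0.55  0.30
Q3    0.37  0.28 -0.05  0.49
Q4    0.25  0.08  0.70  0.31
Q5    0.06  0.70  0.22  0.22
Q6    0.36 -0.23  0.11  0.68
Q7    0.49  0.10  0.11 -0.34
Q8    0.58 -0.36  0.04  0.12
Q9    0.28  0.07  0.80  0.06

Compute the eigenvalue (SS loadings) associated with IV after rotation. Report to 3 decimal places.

SS loadings for IV = 0.48² + 0.30² + 0.49² + 0.31² + 0.22² + 0.68² + (-0.34)² + 0.12² + 0.06² = 0.2304 + 0.0900 + 0.2401 + 0.0961 + 0.0484 + 0.4624 + 0.1156 + 0.0144 + 0.0036 = 1.3010

1.301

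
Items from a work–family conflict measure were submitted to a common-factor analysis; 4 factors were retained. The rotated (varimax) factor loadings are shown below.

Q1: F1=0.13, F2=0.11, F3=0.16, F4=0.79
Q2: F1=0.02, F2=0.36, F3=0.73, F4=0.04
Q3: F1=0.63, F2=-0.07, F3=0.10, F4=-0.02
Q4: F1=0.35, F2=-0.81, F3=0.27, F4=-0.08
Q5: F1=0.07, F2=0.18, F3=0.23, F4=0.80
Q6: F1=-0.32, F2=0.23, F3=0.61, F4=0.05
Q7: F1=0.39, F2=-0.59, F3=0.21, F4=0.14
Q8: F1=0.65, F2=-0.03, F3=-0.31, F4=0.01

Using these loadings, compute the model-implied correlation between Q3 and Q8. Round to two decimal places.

0.38

r̂ = Σ λ_i·λ_j across factors = (0.63)(0.65) + (-0.07)(-0.03) + (0.10)(-0.31) + (-0.02)(0.01)
  = +0.4095 +0.0021 -0.0310 -0.0002 = 0.3804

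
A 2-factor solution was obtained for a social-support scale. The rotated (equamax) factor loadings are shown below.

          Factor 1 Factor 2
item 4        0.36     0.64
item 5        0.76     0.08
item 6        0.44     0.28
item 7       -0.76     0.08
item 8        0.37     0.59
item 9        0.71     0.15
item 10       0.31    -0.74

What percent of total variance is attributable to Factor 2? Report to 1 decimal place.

SS loadings for Factor 2 = 0.64² + 0.08² + 0.28² + 0.08² + 0.59² + 0.15² + (-0.74)² = 1.4190
With 7 standardized items, total variance = 7. Proportion = 1.4190/7 = 0.2027 → 20.27%.

20.3%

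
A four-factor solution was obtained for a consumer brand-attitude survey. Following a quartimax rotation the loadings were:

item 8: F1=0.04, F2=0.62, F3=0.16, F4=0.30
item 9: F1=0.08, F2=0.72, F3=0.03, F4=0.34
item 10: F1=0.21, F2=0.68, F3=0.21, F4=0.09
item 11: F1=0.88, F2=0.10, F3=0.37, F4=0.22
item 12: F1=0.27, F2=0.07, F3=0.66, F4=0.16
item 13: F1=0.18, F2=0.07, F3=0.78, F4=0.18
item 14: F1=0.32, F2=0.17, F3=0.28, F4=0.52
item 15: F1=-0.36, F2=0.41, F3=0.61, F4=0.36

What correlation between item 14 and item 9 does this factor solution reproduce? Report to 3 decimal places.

r̂ = Σ λ_i·λ_j across factors = (0.32)(0.08) + (0.17)(0.72) + (0.28)(0.03) + (0.52)(0.34)
  = +0.0256 +0.1224 +0.0084 +0.1768 = 0.3332

0.333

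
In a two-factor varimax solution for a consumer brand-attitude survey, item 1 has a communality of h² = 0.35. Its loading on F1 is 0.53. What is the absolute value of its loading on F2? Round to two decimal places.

0.26

Under orthogonal rotation h² = Σλ², so λ_F2² = h² − (0.2809) = 0.35 − 0.2809 = 0.0691.
|λ| = √0.0691 = 0.2629.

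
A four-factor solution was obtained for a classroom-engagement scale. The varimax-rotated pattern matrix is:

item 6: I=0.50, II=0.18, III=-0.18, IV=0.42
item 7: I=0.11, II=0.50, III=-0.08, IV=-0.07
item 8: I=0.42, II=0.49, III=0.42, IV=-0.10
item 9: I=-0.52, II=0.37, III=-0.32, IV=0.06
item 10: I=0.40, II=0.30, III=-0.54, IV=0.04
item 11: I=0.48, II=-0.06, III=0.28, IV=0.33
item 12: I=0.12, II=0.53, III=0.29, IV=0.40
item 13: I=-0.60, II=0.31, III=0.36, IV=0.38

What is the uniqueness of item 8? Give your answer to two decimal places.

0.40

h² = 0.42² + 0.49² + 0.42² + (-0.10)² = 0.1764 + 0.2401 + 0.1764 + 0.0100 = 0.6029
Uniqueness u² = 1 − h² = 1 − 0.6029 = 0.3971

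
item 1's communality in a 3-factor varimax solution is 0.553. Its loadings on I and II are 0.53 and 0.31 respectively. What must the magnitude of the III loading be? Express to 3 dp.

0.420

Under orthogonal rotation h² = Σλ², so λ_III² = h² − (0.3770) = 0.553 − 0.3770 = 0.1760.
|λ| = √0.1760 = 0.4195.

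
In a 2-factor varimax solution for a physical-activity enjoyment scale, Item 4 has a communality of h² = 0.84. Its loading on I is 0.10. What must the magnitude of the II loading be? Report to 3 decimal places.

Under orthogonal rotation h² = Σλ², so λ_II² = h² − (0.0100) = 0.84 − 0.0100 = 0.8300.
|λ| = √0.8300 = 0.9110.

0.911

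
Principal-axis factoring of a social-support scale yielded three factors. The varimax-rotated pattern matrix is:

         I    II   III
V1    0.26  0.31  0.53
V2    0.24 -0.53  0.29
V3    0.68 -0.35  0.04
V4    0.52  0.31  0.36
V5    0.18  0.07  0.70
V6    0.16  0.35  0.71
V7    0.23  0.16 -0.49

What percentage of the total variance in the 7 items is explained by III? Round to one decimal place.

SS loadings for III = 0.53² + 0.29² + 0.04² + 0.36² + 0.70² + 0.71² + (-0.49)² = 1.7304
With 7 standardized items, total variance = 7. Proportion = 1.7304/7 = 0.2472 → 24.72%.

24.7%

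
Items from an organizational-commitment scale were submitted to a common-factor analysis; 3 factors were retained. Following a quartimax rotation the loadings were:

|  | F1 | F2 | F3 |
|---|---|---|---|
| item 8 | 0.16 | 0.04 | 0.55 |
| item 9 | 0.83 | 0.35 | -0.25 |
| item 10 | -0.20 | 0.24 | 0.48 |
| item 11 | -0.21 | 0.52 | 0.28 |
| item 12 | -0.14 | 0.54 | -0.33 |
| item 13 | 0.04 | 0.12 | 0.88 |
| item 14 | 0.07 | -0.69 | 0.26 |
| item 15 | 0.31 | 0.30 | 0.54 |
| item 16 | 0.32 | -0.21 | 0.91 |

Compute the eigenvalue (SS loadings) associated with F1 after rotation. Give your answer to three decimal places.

1.023

SS loadings for F1 = 0.16² + 0.83² + (-0.20)² + (-0.21)² + (-0.14)² + 0.04² + 0.07² + 0.31² + 0.32² = 0.0256 + 0.6889 + 0.0400 + 0.0441 + 0.0196 + 0.0016 + 0.0049 + 0.0961 + 0.1024 = 1.0232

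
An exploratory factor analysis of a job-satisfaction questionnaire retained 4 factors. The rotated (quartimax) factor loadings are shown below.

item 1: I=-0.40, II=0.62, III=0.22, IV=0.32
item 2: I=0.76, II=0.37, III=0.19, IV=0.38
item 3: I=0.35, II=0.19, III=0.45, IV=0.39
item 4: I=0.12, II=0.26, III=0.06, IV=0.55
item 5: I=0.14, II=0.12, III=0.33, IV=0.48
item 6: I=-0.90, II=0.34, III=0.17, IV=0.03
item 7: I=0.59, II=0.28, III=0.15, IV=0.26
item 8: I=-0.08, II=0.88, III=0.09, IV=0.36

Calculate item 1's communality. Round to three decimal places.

h² = (-0.40)² + 0.62² + 0.22² + 0.32² = 0.1600 + 0.3844 + 0.0484 + 0.1024 = 0.6952

0.695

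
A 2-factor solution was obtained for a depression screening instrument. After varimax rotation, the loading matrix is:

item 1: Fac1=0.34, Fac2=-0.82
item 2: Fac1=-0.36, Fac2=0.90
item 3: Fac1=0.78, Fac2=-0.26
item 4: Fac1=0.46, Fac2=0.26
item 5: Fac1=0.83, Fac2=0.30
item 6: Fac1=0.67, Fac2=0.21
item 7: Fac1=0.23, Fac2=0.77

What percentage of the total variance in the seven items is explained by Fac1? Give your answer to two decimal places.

SS loadings for Fac1 = 0.34² + (-0.36)² + 0.78² + 0.46² + 0.83² + 0.67² + 0.23² = 2.2559
With 7 standardized items, total variance = 7. Proportion = 2.2559/7 = 0.3223 → 32.23%.

32.23%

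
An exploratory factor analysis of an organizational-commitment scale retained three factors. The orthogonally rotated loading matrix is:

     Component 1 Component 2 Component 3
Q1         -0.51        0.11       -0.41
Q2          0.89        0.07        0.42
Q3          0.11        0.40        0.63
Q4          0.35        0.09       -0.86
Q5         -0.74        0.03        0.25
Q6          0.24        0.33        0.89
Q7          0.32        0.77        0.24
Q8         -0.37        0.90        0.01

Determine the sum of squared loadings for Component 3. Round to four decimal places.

2.3933

SS loadings for Component 3 = (-0.41)² + 0.42² + 0.63² + (-0.86)² + 0.25² + 0.89² + 0.24² + 0.01² = 0.1681 + 0.1764 + 0.3969 + 0.7396 + 0.0625 + 0.7921 + 0.0576 + 0.0001 = 2.3933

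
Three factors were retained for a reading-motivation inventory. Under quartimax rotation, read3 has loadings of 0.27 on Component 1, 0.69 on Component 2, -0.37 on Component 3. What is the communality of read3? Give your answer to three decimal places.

0.686

h² = 0.27² + 0.69² + (-0.37)² = 0.0729 + 0.4761 + 0.1369 = 0.6859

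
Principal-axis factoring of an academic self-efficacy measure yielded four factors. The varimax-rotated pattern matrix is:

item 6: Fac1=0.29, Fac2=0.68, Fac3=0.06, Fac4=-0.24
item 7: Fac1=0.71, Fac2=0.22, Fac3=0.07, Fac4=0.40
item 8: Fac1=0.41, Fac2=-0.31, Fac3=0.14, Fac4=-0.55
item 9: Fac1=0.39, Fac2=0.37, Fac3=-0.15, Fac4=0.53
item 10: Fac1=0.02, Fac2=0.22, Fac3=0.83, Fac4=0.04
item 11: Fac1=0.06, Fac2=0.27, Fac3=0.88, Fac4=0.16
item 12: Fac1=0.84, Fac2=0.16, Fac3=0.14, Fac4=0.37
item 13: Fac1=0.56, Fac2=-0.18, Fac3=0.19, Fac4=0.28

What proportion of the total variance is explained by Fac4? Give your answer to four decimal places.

0.1304

SS loadings for Fac4 = (-0.24)² + 0.40² + (-0.55)² + 0.53² + 0.04² + 0.16² + 0.37² + 0.28² = 1.0435
Proportion of variance = 1.0435 / 8 = 0.1304.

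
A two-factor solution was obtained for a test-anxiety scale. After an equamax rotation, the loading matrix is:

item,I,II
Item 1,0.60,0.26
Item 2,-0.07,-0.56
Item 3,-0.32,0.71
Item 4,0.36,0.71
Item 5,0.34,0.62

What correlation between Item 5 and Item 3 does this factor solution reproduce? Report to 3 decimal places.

0.331

r̂ = Σ λ_i·λ_j across factors = (0.34)(-0.32) + (0.62)(0.71)
  = -0.1088 +0.4402 = 0.3314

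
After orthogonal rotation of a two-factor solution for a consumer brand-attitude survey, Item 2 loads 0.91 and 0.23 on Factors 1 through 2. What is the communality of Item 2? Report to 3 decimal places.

0.881

h² = 0.91² + 0.23² = 0.8281 + 0.0529 = 0.8810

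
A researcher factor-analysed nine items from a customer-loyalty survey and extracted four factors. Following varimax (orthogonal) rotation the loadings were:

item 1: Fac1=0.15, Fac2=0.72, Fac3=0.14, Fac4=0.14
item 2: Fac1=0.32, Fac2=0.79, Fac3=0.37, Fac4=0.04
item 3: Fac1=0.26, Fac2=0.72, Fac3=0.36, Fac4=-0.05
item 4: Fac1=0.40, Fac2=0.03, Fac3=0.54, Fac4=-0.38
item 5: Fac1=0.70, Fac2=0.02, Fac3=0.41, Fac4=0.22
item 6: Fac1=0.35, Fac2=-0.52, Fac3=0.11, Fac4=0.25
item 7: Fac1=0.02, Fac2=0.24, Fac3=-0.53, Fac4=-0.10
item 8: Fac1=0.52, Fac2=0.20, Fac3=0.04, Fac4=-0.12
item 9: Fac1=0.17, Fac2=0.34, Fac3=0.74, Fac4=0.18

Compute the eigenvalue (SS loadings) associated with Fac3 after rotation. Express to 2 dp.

SS loadings for Fac3 = 0.14² + 0.37² + 0.36² + 0.54² + 0.41² + 0.11² + (-0.53)² + 0.04² + 0.74² = 0.0196 + 0.1369 + 0.1296 + 0.2916 + 0.1681 + 0.0121 + 0.2809 + 0.0016 + 0.5476 = 1.5880

1.59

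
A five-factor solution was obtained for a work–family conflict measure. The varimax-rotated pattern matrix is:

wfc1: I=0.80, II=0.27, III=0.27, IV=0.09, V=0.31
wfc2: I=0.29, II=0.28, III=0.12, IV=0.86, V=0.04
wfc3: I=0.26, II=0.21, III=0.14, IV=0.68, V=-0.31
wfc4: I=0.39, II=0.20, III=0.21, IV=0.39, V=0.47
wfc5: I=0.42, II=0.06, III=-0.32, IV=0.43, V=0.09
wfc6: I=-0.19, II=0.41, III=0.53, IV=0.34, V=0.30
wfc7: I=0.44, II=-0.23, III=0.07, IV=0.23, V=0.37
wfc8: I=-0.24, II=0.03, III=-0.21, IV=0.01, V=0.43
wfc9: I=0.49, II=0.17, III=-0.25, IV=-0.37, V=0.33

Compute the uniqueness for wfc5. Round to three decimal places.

h² = 0.42² + 0.06² + (-0.32)² + 0.43² + 0.09² = 0.1764 + 0.0036 + 0.1024 + 0.1849 + 0.0081 = 0.4754
Uniqueness u² = 1 − h² = 1 − 0.4754 = 0.5246

0.525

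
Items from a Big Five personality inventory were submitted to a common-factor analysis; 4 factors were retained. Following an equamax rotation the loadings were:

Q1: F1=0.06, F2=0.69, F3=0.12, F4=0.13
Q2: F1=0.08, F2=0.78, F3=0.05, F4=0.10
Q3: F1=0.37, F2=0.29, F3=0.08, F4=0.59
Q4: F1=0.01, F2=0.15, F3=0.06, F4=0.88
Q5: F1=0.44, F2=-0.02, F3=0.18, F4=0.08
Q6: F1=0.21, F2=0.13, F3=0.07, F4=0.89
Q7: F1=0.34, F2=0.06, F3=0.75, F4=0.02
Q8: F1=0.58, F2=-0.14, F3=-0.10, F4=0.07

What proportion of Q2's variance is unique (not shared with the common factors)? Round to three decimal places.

0.373

h² = 0.08² + 0.78² + 0.05² + 0.10² = 0.0064 + 0.6084 + 0.0025 + 0.0100 = 0.6273
Uniqueness u² = 1 − h² = 1 − 0.6273 = 0.3727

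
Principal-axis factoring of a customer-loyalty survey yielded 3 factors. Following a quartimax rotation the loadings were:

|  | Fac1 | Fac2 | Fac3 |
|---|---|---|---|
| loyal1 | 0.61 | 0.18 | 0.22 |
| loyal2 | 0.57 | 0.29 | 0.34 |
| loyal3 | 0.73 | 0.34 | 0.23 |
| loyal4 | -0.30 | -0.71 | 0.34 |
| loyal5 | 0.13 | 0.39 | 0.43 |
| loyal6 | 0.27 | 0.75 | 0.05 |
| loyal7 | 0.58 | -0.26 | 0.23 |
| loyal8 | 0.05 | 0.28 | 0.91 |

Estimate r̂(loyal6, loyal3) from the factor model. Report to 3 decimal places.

0.464

r̂ = Σ λ_i·λ_j across factors = (0.27)(0.73) + (0.75)(0.34) + (0.05)(0.23)
  = +0.1971 +0.2550 +0.0115 = 0.4636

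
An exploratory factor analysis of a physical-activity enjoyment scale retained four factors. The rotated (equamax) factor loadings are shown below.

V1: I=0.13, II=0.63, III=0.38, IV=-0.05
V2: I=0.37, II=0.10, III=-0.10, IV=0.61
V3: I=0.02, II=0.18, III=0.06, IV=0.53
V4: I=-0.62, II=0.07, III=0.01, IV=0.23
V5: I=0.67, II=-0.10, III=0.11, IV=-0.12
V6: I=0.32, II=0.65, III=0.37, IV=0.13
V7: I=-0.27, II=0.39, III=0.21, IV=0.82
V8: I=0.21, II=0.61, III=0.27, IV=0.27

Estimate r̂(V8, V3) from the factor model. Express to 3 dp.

0.273

r̂ = Σ λ_i·λ_j across factors = (0.21)(0.02) + (0.61)(0.18) + (0.27)(0.06) + (0.27)(0.53)
  = +0.0042 +0.1098 +0.0162 +0.1431 = 0.2733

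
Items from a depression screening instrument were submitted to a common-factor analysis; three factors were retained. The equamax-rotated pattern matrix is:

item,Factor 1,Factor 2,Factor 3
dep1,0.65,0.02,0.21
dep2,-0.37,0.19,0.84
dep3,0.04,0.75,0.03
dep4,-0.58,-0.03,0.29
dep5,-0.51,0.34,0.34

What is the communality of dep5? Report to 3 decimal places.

h² = (-0.51)² + 0.34² + 0.34² = 0.2601 + 0.1156 + 0.1156 = 0.4913

0.491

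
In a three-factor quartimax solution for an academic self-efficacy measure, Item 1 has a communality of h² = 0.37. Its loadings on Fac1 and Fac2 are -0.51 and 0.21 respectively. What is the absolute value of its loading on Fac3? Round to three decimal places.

Under orthogonal rotation h² = Σλ², so λ_Fac3² = h² − (0.3042) = 0.37 − 0.3042 = 0.0658.
|λ| = √0.0658 = 0.2565.

0.257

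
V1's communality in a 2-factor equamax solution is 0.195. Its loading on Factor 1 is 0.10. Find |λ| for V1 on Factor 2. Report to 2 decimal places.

Under orthogonal rotation h² = Σλ², so λ_Factor 2² = h² − (0.0100) = 0.195 − 0.0100 = 0.1850.
|λ| = √0.1850 = 0.4301.

0.43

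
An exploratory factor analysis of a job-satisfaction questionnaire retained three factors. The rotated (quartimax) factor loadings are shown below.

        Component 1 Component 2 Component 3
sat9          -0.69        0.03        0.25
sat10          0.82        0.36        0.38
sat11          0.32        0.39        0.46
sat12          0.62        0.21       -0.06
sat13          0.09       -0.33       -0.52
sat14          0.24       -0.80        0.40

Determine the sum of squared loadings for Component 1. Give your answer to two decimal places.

SS loadings for Component 1 = (-0.69)² + 0.82² + 0.32² + 0.62² + 0.09² + 0.24² = 0.4761 + 0.6724 + 0.1024 + 0.3844 + 0.0081 + 0.0576 = 1.7010

1.70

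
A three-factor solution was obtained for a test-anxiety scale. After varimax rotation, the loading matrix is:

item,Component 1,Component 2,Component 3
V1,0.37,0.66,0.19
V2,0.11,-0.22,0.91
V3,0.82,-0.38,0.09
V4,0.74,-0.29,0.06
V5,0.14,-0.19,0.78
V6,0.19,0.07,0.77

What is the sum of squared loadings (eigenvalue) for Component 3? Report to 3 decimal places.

SS loadings for Component 3 = 0.19² + 0.91² + 0.09² + 0.06² + 0.78² + 0.77² = 0.0361 + 0.8281 + 0.0081 + 0.0036 + 0.6084 + 0.5929 = 2.0772

2.077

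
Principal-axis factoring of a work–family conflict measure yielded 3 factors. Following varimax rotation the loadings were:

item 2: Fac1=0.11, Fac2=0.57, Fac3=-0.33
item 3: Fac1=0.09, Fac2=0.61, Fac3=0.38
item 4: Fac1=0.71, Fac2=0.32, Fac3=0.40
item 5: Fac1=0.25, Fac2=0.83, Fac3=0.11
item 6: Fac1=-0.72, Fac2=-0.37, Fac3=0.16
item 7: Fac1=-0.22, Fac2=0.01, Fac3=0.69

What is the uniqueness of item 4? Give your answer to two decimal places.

h² = 0.71² + 0.32² + 0.40² = 0.5041 + 0.1024 + 0.1600 = 0.7665
Uniqueness u² = 1 − h² = 1 − 0.7665 = 0.2335

0.23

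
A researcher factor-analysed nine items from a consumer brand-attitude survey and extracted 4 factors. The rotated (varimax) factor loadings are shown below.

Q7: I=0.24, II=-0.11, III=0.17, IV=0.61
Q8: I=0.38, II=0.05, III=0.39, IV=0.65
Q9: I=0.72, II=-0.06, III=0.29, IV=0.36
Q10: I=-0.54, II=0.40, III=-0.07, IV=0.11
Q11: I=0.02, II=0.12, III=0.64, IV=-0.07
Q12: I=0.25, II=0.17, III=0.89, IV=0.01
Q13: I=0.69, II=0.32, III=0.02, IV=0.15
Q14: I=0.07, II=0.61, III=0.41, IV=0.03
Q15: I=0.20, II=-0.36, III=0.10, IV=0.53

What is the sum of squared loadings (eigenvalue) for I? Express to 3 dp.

SS loadings for I = 0.24² + 0.38² + 0.72² + (-0.54)² + 0.02² + 0.25² + 0.69² + 0.07² + 0.20² = 0.0576 + 0.1444 + 0.5184 + 0.2916 + 0.0004 + 0.0625 + 0.4761 + 0.0049 + 0.0400 = 1.5959

1.596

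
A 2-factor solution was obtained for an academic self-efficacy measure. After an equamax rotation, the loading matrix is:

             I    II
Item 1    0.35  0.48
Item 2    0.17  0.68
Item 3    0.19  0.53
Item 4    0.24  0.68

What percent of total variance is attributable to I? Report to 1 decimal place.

SS loadings for I = 0.35² + 0.17² + 0.19² + 0.24² = 0.2451
With 4 standardized items, total variance = 4. Proportion = 0.2451/4 = 0.0613 → 6.13%.

6.1%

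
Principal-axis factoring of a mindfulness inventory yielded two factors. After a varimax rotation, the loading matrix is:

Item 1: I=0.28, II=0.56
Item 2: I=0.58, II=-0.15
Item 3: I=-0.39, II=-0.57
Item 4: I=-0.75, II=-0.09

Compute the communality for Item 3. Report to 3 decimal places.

0.477

h² = (-0.39)² + (-0.57)² = 0.1521 + 0.3249 = 0.4770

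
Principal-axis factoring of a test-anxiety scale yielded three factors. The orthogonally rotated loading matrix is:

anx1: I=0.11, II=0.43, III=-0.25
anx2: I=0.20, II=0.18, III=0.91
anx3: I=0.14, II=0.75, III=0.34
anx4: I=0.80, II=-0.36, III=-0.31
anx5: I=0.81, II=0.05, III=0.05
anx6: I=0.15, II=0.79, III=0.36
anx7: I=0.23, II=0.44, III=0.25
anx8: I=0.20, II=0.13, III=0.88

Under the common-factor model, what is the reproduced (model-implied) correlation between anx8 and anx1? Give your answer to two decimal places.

r̂ = Σ λ_i·λ_j across factors = (0.20)(0.11) + (0.13)(0.43) + (0.88)(-0.25)
  = +0.0220 +0.0559 -0.2200 = -0.1421

-0.14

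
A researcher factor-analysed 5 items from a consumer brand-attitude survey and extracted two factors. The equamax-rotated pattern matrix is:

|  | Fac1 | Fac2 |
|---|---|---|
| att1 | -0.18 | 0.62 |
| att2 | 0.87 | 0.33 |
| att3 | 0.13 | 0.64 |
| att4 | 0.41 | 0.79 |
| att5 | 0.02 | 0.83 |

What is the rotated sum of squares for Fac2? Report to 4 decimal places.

SS loadings for Fac2 = 0.62² + 0.33² + 0.64² + 0.79² + 0.83² = 0.3844 + 0.1089 + 0.4096 + 0.6241 + 0.6889 = 2.2159

2.2159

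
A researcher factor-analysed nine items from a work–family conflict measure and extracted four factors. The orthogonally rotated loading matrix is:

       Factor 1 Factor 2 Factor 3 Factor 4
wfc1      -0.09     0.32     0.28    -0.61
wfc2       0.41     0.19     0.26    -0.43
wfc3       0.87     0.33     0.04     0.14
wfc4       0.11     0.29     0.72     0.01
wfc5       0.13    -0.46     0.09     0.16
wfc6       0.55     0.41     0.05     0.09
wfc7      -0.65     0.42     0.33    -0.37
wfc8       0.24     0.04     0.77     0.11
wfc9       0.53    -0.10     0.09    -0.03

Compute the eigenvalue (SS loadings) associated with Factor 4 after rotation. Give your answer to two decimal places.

SS loadings for Factor 4 = (-0.61)² + (-0.43)² + 0.14² + 0.01² + 0.16² + 0.09² + (-0.37)² + 0.11² + (-0.03)² = 0.3721 + 0.1849 + 0.0196 + 0.0001 + 0.0256 + 0.0081 + 0.1369 + 0.0121 + 0.0009 = 0.7603

0.76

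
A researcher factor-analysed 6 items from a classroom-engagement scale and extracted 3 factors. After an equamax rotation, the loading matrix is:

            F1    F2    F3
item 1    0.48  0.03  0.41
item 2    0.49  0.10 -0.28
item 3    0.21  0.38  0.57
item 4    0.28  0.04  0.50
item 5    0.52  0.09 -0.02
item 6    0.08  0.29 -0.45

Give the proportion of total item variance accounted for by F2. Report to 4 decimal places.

SS loadings for F2 = 0.03² + 0.10² + 0.38² + 0.04² + 0.09² + 0.29² = 0.2491
Proportion of variance = 0.2491 / 6 = 0.0415.

0.0415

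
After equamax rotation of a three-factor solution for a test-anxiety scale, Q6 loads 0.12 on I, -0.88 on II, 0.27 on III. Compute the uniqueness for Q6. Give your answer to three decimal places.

0.138

h² = 0.12² + (-0.88)² + 0.27² = 0.0144 + 0.7744 + 0.0729 = 0.8617
Uniqueness u² = 1 − h² = 1 − 0.8617 = 0.1383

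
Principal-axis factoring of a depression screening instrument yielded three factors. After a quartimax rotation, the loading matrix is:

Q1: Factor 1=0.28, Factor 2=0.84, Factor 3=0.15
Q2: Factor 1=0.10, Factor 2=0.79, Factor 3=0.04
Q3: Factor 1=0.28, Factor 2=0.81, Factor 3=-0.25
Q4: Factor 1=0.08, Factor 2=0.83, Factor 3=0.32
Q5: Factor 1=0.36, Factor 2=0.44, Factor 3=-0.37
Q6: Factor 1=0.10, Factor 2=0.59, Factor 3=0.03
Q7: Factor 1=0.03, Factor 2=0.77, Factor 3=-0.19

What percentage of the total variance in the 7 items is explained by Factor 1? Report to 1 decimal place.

4.5%

SS loadings for Factor 1 = 0.28² + 0.10² + 0.28² + 0.08² + 0.36² + 0.10² + 0.03² = 0.3137
With 7 standardized items, total variance = 7. Proportion = 0.3137/7 = 0.0448 → 4.48%.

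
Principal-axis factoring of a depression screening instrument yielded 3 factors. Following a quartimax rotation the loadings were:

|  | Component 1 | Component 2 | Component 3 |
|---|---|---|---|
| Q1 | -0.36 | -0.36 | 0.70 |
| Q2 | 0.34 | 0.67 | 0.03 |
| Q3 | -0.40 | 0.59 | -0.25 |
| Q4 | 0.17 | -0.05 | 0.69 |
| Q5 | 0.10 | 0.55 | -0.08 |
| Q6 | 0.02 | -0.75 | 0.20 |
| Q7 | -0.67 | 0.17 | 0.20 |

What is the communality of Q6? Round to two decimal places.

0.60

h² = 0.02² + (-0.75)² + 0.20² = 0.0004 + 0.5625 + 0.0400 = 0.6029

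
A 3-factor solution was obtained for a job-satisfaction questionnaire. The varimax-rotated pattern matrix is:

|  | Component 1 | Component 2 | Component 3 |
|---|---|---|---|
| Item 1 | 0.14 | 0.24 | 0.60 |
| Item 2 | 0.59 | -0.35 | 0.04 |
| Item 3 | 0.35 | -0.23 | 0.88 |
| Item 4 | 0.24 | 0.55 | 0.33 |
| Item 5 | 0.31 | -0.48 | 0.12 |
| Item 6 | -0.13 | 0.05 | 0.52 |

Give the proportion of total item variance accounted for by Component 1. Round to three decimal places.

0.110

SS loadings for Component 1 = 0.14² + 0.59² + 0.35² + 0.24² + 0.31² + (-0.13)² = 0.6608
Proportion of variance = 0.6608 / 6 = 0.1101.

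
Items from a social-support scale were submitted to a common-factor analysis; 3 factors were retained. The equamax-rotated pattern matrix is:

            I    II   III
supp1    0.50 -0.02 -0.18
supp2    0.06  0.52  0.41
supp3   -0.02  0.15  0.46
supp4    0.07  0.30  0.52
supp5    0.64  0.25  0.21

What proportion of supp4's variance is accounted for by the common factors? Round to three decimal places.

h² = 0.07² + 0.30² + 0.52² = 0.0049 + 0.0900 + 0.2704 = 0.3653

0.365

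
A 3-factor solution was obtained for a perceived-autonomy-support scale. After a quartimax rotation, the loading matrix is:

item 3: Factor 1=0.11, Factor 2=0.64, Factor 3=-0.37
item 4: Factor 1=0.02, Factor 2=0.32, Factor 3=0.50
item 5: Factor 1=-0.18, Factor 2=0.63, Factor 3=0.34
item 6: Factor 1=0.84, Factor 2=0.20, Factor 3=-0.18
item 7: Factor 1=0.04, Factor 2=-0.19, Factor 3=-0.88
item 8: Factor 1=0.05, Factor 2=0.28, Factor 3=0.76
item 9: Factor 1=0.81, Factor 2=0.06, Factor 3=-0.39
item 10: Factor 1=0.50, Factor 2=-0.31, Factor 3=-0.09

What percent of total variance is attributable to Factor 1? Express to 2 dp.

20.76%

SS loadings for Factor 1 = 0.11² + 0.02² + (-0.18)² + 0.84² + 0.04² + 0.05² + 0.81² + 0.50² = 1.6607
With 8 standardized items, total variance = 8. Proportion = 1.6607/8 = 0.2076 → 20.76%.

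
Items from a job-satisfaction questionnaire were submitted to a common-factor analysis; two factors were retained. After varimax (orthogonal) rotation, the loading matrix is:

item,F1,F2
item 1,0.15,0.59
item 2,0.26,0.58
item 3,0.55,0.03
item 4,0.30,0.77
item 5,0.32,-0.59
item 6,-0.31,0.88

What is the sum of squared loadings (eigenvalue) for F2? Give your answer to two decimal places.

SS loadings for F2 = 0.59² + 0.58² + 0.03² + 0.77² + (-0.59)² + 0.88² = 0.3481 + 0.3364 + 0.0009 + 0.5929 + 0.3481 + 0.7744 = 2.4008

2.40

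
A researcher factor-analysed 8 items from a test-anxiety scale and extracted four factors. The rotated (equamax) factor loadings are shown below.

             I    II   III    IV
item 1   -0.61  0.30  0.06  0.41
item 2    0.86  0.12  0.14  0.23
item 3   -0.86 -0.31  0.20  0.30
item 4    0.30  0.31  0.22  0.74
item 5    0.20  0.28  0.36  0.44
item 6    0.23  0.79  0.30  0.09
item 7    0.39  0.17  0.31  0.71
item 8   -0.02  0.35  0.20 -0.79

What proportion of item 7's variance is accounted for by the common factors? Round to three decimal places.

h² = 0.39² + 0.17² + 0.31² + 0.71² = 0.1521 + 0.0289 + 0.0961 + 0.5041 = 0.7812

0.781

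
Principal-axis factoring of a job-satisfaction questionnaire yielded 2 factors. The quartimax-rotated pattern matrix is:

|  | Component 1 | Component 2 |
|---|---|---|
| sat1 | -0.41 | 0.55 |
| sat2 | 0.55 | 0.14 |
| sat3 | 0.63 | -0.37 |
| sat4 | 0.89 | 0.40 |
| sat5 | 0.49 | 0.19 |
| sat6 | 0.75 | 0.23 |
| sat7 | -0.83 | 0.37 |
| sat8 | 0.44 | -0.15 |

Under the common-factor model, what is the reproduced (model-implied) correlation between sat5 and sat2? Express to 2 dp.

0.30

r̂ = Σ λ_i·λ_j across factors = (0.49)(0.55) + (0.19)(0.14)
  = +0.2695 +0.0266 = 0.2961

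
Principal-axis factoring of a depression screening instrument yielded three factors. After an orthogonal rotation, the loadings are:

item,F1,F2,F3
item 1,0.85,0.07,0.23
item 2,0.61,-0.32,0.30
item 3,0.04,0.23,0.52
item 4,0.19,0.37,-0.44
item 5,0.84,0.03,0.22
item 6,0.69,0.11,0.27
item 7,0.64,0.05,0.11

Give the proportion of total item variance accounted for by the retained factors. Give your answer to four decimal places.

Communalities: 0.7803, 0.5645, 0.3249, 0.3666, 0.7549, 0.5611, 0.4242; Σh² = 3.7765.
Total variance with 7 standardized items is 7, so the solution explains 3.7765/7 = 0.5395.

0.5395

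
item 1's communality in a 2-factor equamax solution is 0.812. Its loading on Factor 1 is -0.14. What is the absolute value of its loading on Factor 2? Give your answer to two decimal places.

Under orthogonal rotation h² = Σλ², so λ_Factor 2² = h² − (0.0196) = 0.812 − 0.0196 = 0.7924.
|λ| = √0.7924 = 0.8902.

0.89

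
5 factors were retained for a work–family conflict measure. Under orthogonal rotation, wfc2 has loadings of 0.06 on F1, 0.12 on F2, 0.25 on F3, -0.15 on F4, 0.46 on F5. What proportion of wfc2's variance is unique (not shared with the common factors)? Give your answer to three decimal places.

h² = 0.06² + 0.12² + 0.25² + (-0.15)² + 0.46² = 0.0036 + 0.0144 + 0.0625 + 0.0225 + 0.2116 = 0.3146
Uniqueness u² = 1 − h² = 1 − 0.3146 = 0.6854

0.685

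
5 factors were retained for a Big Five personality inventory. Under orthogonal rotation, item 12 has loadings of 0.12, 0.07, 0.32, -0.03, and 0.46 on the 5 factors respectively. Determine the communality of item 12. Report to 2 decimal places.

h² = 0.12² + 0.07² + 0.32² + (-0.03)² + 0.46² = 0.0144 + 0.0049 + 0.1024 + 0.0009 + 0.2116 = 0.3342

0.33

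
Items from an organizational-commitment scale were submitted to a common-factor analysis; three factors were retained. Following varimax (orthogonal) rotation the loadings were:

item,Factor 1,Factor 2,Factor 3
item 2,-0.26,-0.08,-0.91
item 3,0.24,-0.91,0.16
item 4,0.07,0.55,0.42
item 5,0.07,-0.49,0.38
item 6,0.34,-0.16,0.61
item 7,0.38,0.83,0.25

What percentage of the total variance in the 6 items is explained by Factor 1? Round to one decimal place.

6.6%

SS loadings for Factor 1 = (-0.26)² + 0.24² + 0.07² + 0.07² + 0.34² + 0.38² = 0.3950
With 6 standardized items, total variance = 6. Proportion = 0.3950/6 = 0.0658 → 6.58%.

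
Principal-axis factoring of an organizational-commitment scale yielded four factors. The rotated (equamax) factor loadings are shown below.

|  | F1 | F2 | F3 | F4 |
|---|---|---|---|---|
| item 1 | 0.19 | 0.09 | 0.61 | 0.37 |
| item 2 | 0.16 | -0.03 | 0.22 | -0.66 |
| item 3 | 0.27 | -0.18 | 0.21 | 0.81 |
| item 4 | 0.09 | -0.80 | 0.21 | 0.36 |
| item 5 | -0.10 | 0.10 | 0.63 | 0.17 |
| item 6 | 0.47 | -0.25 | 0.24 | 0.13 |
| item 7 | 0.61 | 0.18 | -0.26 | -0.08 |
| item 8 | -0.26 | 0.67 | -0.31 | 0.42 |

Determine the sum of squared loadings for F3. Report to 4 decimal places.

SS loadings for F3 = 0.61² + 0.22² + 0.21² + 0.21² + 0.63² + 0.24² + (-0.26)² + (-0.31)² = 0.3721 + 0.0484 + 0.0441 + 0.0441 + 0.3969 + 0.0576 + 0.0676 + 0.0961 = 1.1269

1.1269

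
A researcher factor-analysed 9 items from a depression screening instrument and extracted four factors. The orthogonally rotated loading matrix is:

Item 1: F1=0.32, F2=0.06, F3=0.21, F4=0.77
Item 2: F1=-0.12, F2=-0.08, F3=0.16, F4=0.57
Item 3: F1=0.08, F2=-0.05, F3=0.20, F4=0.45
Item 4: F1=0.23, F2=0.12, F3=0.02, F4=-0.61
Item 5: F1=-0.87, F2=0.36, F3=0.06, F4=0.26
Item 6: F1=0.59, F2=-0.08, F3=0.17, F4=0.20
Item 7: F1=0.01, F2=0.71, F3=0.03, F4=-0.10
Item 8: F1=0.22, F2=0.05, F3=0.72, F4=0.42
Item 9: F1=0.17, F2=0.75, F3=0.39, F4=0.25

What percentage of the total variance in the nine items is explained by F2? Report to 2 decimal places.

13.69%

SS loadings for F2 = 0.06² + (-0.08)² + (-0.05)² + 0.12² + 0.36² + (-0.08)² + 0.71² + 0.05² + 0.75² = 1.2320
With 9 standardized items, total variance = 9. Proportion = 1.2320/9 = 0.1369 → 13.69%.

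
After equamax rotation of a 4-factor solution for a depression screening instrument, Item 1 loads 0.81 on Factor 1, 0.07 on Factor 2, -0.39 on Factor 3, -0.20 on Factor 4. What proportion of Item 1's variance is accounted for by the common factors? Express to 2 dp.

0.85

h² = 0.81² + 0.07² + (-0.39)² + (-0.20)² = 0.6561 + 0.0049 + 0.1521 + 0.0400 = 0.8531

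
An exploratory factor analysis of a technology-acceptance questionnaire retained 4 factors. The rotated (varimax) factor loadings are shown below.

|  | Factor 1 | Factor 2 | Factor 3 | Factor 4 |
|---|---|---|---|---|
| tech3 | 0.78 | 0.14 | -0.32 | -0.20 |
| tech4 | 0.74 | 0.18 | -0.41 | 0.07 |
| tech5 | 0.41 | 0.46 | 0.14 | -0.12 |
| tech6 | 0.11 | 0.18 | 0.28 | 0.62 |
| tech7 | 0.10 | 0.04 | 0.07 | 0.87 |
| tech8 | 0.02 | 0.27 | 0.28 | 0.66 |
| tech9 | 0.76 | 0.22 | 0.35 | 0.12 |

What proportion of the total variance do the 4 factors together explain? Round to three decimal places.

SS loadings by factor: 1.9242, 0.4189, 0.5743, 1.6506; total = 4.5680.
Total variance with 7 standardized items is 7, so the solution explains 4.5680/7 = 0.6526.

0.653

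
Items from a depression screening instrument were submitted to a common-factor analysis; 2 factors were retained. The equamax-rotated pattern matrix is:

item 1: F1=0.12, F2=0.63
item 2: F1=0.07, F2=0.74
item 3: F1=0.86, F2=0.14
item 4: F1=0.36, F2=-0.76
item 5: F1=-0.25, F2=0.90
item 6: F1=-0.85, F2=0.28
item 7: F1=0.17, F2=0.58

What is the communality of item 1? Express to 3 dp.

h² = 0.12² + 0.63² = 0.0144 + 0.3969 = 0.4113

0.411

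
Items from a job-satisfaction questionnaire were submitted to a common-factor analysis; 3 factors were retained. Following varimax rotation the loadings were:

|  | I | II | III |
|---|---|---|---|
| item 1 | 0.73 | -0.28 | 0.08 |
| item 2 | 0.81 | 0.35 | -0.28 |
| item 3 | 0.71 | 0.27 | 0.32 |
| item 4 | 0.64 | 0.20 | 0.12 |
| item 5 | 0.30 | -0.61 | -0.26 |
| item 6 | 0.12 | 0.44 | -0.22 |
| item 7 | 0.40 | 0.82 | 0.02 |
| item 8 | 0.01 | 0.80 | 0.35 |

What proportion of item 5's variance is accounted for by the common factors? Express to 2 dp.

h² = 0.30² + (-0.61)² + (-0.26)² = 0.0900 + 0.3721 + 0.0676 = 0.5297

0.53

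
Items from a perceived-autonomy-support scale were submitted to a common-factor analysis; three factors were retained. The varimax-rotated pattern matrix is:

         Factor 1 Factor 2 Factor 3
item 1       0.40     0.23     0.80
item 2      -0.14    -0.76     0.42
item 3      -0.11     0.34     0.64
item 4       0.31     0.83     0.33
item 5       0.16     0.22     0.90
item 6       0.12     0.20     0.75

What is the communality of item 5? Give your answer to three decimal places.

h² = 0.16² + 0.22² + 0.90² = 0.0256 + 0.0484 + 0.8100 = 0.8840

0.884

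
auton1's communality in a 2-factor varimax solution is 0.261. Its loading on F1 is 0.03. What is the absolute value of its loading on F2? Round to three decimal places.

Under orthogonal rotation h² = Σλ², so λ_F2² = h² − (0.0009) = 0.261 − 0.0009 = 0.2601.
|λ| = √0.2601 = 0.5100.

0.510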